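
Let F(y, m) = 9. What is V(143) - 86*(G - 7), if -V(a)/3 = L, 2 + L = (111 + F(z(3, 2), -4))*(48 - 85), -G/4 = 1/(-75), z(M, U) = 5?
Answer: 1044256/75 ≈ 13923.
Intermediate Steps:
G = 4/75 (G = -4/(-75) = -4*(-1)/75 = -4*(-1/75) = 4/75 ≈ 0.053333)
L = -4442 (L = -2 + (111 + 9)*(48 - 85) = -2 + 120*(-37) = -2 - 4440 = -4442)
V(a) = 13326 (V(a) = -3*(-4442) = 13326)
V(143) - 86*(G - 7) = 13326 - 86*(4/75 - 7) = 13326 - 86*(-521/75) = 13326 + 44806/75 = 1044256/75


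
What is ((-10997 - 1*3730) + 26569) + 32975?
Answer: 44817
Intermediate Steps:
((-10997 - 1*3730) + 26569) + 32975 = ((-10997 - 3730) + 26569) + 32975 = (-14727 + 26569) + 32975 = 11842 + 32975 = 44817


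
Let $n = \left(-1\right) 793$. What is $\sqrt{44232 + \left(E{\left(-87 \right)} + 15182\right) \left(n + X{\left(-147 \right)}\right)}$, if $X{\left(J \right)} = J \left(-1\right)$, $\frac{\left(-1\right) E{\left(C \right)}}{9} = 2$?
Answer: $4 i \sqrt{609482} \approx 3122.8 i$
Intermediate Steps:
$n = -793$
$E{\left(C \right)} = -18$ ($E{\left(C \right)} = \left(-9\right) 2 = -18$)
$X{\left(J \right)} = - J$
$\sqrt{44232 + \left(E{\left(-87 \right)} + 15182\right) \left(n + X{\left(-147 \right)}\right)} = \sqrt{44232 + \left(-18 + 15182\right) \left(-793 - -147\right)} = \sqrt{44232 + 15164 \left(-793 + 147\right)} = \sqrt{44232 + 15164 \left(-646\right)} = \sqrt{44232 - 9795944} = \sqrt{-9751712} = 4 i \sqrt{609482}$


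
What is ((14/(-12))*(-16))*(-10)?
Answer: -560/3 ≈ -186.67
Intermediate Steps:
((14/(-12))*(-16))*(-10) = ((14*(-1/12))*(-16))*(-10) = -7/6*(-16)*(-10) = (56/3)*(-10) = -560/3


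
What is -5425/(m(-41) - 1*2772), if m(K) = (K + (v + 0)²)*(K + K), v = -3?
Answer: 5425/148 ≈ 36.655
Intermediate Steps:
m(K) = 2*K*(9 + K) (m(K) = (K + (-3 + 0)²)*(K + K) = (K + (-3)²)*(2*K) = (K + 9)*(2*K) = (9 + K)*(2*K) = 2*K*(9 + K))
-5425/(m(-41) - 1*2772) = -5425/(2*(-41)*(9 - 41) - 1*2772) = -5425/(2*(-41)*(-32) - 2772) = -5425/(2624 - 2772) = -5425/(-148) = -5425*(-1/148) = 5425/148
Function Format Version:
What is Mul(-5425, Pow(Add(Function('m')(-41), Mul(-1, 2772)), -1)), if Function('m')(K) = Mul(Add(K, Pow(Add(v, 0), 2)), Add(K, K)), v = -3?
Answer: Rational(5425, 148) ≈ 36.655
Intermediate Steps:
Function('m')(K) = Mul(2, K, Add(9, K)) (Function('m')(K) = Mul(Add(K, Pow(Add(-3, 0), 2)), Add(K, K)) = Mul(Add(K, Pow(-3, 2)), Mul(2, K)) = Mul(Add(K, 9), Mul(2, K)) = Mul(Add(9, K), Mul(2, K)) = Mul(2, K, Add(9, K)))
Mul(-5425, Pow(Add(Function('m')(-41), Mul(-1, 2772)), -1)) = Mul(-5425, Pow(Add(Mul(2, -41, Add(9, -41)), Mul(-1, 2772)), -1)) = Mul(-5425, Pow(Add(Mul(2, -41, -32), -2772), -1)) = Mul(-5425, Pow(Add(2624, -2772), -1)) = Mul(-5425, Pow(-148, -1)) = Mul(-5425, Rational(-1, 148)) = Rational(5425, 148)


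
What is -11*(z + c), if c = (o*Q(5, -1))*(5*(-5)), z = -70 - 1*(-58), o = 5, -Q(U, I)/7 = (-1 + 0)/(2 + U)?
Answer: 1507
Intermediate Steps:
Q(U, I) = 7/(2 + U) (Q(U, I) = -7*(-1 + 0)/(2 + U) = -(-7)/(2 + U) = 7/(2 + U))
z = -12 (z = -70 + 58 = -12)
c = -125 (c = (5*(7/(2 + 5)))*(5*(-5)) = (5*(7/7))*(-25) = (5*(7*(1/7)))*(-25) = (5*1)*(-25) = 5*(-25) = -125)
-11*(z + c) = -11*(-12 - 125) = -11*(-137) = 1507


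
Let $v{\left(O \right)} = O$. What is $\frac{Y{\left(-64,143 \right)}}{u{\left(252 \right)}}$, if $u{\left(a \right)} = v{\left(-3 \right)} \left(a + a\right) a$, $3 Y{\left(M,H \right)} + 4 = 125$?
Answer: $- \frac{121}{1143072} \approx -0.00010586$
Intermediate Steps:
$Y{\left(M,H \right)} = \frac{121}{3}$ ($Y{\left(M,H \right)} = - \frac{4}{3} + \frac{1}{3} \cdot 125 = - \frac{4}{3} + \frac{125}{3} = \frac{121}{3}$)
$u{\left(a \right)} = - 6 a^{2}$ ($u{\left(a \right)} = - 3 \left(a + a\right) a = - 3 \cdot 2 a a = - 6 a a = - 6 a^{2}$)
$\frac{Y{\left(-64,143 \right)}}{u{\left(252 \right)}} = \frac{121}{3 \left(- 6 \cdot 252^{2}\right)} = \frac{121}{3 \left(\left(-6\right) 63504\right)} = \frac{121}{3 \left(-381024\right)} = \frac{121}{3} \left(- \frac{1}{381024}\right) = - \frac{121}{1143072}$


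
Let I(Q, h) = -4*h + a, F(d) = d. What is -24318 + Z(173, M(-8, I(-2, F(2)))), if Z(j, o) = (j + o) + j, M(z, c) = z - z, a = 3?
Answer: -23972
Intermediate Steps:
I(Q, h) = 3 - 4*h (I(Q, h) = -4*h + 3 = 3 - 4*h)
M(z, c) = 0
Z(j, o) = o + 2*j
-24318 + Z(173, M(-8, I(-2, F(2)))) = -24318 + (0 + 2*173) = -24318 + (0 + 346) = -24318 + 346 = -23972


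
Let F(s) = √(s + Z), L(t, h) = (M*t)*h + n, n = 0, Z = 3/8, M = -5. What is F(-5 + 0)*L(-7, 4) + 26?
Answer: 26 + 35*I*√74 ≈ 26.0 + 301.08*I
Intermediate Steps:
Z = 3/8 (Z = 3*(⅛) = 3/8 ≈ 0.37500)
L(t, h) = -5*h*t (L(t, h) = (-5*t)*h + 0 = -5*h*t + 0 = -5*h*t)
F(s) = √(3/8 + s) (F(s) = √(s + 3/8) = √(3/8 + s))
F(-5 + 0)*L(-7, 4) + 26 = (√(6 + 16*(-5 + 0))/4)*(-5*4*(-7)) + 26 = (√(6 + 16*(-5))/4)*140 + 26 = (√(6 - 80)/4)*140 + 26 = (√(-74)/4)*140 + 26 = ((I*√74)/4)*140 + 26 = (I*√74/4)*140 + 26 = 35*I*√74 + 26 = 26 + 35*I*√74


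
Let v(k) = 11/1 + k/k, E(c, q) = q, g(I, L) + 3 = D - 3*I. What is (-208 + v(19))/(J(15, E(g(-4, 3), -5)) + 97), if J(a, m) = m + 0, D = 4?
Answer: -49/23 ≈ -2.1304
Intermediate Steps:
g(I, L) = 1 - 3*I (g(I, L) = -3 + (4 - 3*I) = 1 - 3*I)
J(a, m) = m
v(k) = 12 (v(k) = 11*1 + 1 = 11 + 1 = 12)
(-208 + v(19))/(J(15, E(g(-4, 3), -5)) + 97) = (-208 + 12)/(-5 + 97) = -196/92 = -196*1/92 = -49/23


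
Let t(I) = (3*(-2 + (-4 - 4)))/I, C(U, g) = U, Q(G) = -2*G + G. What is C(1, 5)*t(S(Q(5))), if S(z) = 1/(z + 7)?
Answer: -60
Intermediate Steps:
Q(G) = -G
S(z) = 1/(7 + z)
t(I) = -30/I (t(I) = (3*(-2 - 8))/I = (3*(-10))/I = -30/I)
C(1, 5)*t(S(Q(5))) = 1*(-30/(1/(7 - 1*5))) = 1*(-30/(1/(7 - 5))) = 1*(-30/(1/2)) = 1*(-30/½) = 1*(-30*2) = 1*(-60) = -60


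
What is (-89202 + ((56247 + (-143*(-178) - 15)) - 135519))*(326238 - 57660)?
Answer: -38416054230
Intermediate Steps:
(-89202 + ((56247 + (-143*(-178) - 15)) - 135519))*(326238 - 57660) = (-89202 + ((56247 + (25454 - 15)) - 135519))*268578 = (-89202 + ((56247 + 25439) - 135519))*268578 = (-89202 + (81686 - 135519))*268578 = (-89202 - 53833)*268578 = -143035*268578 = -38416054230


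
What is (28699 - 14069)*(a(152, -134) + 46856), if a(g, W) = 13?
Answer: 685693470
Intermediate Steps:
(28699 - 14069)*(a(152, -134) + 46856) = (28699 - 14069)*(13 + 46856) = 14630*46869 = 685693470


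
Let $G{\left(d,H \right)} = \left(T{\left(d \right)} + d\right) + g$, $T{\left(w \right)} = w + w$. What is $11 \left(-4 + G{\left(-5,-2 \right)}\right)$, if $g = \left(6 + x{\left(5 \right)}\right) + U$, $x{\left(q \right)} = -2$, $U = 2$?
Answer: $-143$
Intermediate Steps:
$T{\left(w \right)} = 2 w$
$g = 6$ ($g = \left(6 - 2\right) + 2 = 4 + 2 = 6$)
$G{\left(d,H \right)} = 6 + 3 d$ ($G{\left(d,H \right)} = \left(2 d + d\right) + 6 = 3 d + 6 = 6 + 3 d$)
$11 \left(-4 + G{\left(-5,-2 \right)}\right) = 11 \left(-4 + \left(6 + 3 \left(-5\right)\right)\right) = 11 \left(-4 + \left(6 - 15\right)\right) = 11 \left(-4 - 9\right) = 11 \left(-13\right) = -143$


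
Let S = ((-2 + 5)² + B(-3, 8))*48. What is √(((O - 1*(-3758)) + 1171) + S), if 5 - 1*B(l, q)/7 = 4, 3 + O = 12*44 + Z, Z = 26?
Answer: 2*√1562 ≈ 79.044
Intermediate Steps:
O = 551 (O = -3 + (12*44 + 26) = -3 + (528 + 26) = -3 + 554 = 551)
B(l, q) = 7 (B(l, q) = 35 - 7*4 = 35 - 28 = 7)
S = 768 (S = ((-2 + 5)² + 7)*48 = (3² + 7)*48 = (9 + 7)*48 = 16*48 = 768)
√(((O - 1*(-3758)) + 1171) + S) = √(((551 - 1*(-3758)) + 1171) + 768) = √(((551 + 3758) + 1171) + 768) = √((4309 + 1171) + 768) = √(5480 + 768) = √6248 = 2*√1562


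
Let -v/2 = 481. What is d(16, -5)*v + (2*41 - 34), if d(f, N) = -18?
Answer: 17364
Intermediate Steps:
v = -962 (v = -2*481 = -962)
d(16, -5)*v + (2*41 - 34) = -18*(-962) + (2*41 - 34) = 17316 + (82 - 34) = 17316 + 48 = 17364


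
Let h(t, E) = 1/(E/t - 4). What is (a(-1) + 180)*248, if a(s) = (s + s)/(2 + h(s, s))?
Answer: 221712/5 ≈ 44342.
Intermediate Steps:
h(t, E) = 1/(-4 + E/t)
a(s) = 6*s/5 (a(s) = (s + s)/(2 + s/(s - 4*s)) = (2*s)/(2 + s/((-3*s))) = (2*s)/(2 + s*(-1/(3*s))) = (2*s)/(2 - ⅓) = (2*s)/(5/3) = (2*s)*(⅗) = 6*s/5)
(a(-1) + 180)*248 = ((6/5)*(-1) + 180)*248 = (-6/5 + 180)*248 = (894/5)*248 = 221712/5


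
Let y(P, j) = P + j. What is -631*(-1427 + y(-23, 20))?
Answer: 902330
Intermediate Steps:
-631*(-1427 + y(-23, 20)) = -631*(-1427 + (-23 + 20)) = -631*(-1427 - 3) = -631*(-1430) = 902330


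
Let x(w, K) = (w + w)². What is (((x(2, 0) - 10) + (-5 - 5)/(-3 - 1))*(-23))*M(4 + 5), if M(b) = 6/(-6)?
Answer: 391/2 ≈ 195.50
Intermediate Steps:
x(w, K) = 4*w² (x(w, K) = (2*w)² = 4*w²)
M(b) = -1 (M(b) = 6*(-⅙) = -1)
(((x(2, 0) - 10) + (-5 - 5)/(-3 - 1))*(-23))*M(4 + 5) = (((4*2² - 10) + (-5 - 5)/(-3 - 1))*(-23))*(-1) = (((4*4 - 10) - 10/(-4))*(-23))*(-1) = (((16 - 10) - 10*(-¼))*(-23))*(-1) = ((6 + 5/2)*(-23))*(-1) = ((17/2)*(-23))*(-1) = -391/2*(-1) = 391/2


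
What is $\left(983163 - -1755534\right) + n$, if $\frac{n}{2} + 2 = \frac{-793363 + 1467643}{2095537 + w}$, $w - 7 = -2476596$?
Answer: $\frac{260895774119}{95263} \approx 2.7387 \cdot 10^{6}$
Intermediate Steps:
$w = -2476589$ ($w = 7 - 2476596 = -2476589$)
$n = - \frac{718192}{95263}$ ($n = -4 + 2 \frac{-793363 + 1467643}{2095537 - 2476589} = -4 + 2 \frac{674280}{-381052} = -4 + 2 \cdot 674280 \left(- \frac{1}{381052}\right) = -4 + 2 \left(- \frac{168570}{95263}\right) = -4 - \frac{337140}{95263} = - \frac{718192}{95263} \approx -7.539$)
$\left(983163 - -1755534\right) + n = \left(983163 - -1755534\right) - \frac{718192}{95263} = \left(983163 + 1755534\right) - \frac{718192}{95263} = 2738697 - \frac{718192}{95263} = \frac{260895774119}{95263}$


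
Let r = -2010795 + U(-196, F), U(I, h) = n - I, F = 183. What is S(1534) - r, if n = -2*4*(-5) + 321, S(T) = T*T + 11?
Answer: 4363405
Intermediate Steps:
S(T) = 11 + T² (S(T) = T² + 11 = 11 + T²)
n = 361 (n = -8*(-5) + 321 = 40 + 321 = 361)
U(I, h) = 361 - I
r = -2010238 (r = -2010795 + (361 - 1*(-196)) = -2010795 + (361 + 196) = -2010795 + 557 = -2010238)
S(1534) - r = (11 + 1534²) - 1*(-2010238) = (11 + 2353156) + 2010238 = 2353167 + 2010238 = 4363405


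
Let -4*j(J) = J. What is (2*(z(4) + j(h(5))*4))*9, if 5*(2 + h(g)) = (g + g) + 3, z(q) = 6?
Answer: 486/5 ≈ 97.200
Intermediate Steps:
h(g) = -7/5 + 2*g/5 (h(g) = -2 + ((g + g) + 3)/5 = -2 + (2*g + 3)/5 = -2 + (3 + 2*g)/5 = -2 + (⅗ + 2*g/5) = -7/5 + 2*g/5)
j(J) = -J/4
(2*(z(4) + j(h(5))*4))*9 = (2*(6 - (-7/5 + (⅖)*5)/4*4))*9 = (2*(6 - (-7/5 + 2)/4*4))*9 = (2*(6 - ¼*⅗*4))*9 = (2*(6 - 3/20*4))*9 = (2*(6 - ⅗))*9 = (2*(27/5))*9 = (54/5)*9 = 486/5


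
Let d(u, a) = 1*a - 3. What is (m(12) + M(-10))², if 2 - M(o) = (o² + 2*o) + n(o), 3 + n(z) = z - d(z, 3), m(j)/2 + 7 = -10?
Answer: 9801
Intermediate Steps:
m(j) = -34 (m(j) = -14 + 2*(-10) = -14 - 20 = -34)
d(u, a) = -3 + a (d(u, a) = a - 3 = -3 + a)
n(z) = -3 + z (n(z) = -3 + (z - (-3 + 3)) = -3 + (z - 1*0) = -3 + (z + 0) = -3 + z)
M(o) = 5 - o² - 3*o (M(o) = 2 - ((o² + 2*o) + (-3 + o)) = 2 - (-3 + o² + 3*o) = 2 + (3 - o² - 3*o) = 5 - o² - 3*o)
(m(12) + M(-10))² = (-34 + (5 - 1*(-10)² - 3*(-10)))² = (-34 + (5 - 1*100 + 30))² = (-34 + (5 - 100 + 30))² = (-34 - 65)² = (-99)² = 9801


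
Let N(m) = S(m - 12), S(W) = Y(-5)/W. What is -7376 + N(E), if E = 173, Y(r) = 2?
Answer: -1187534/161 ≈ -7376.0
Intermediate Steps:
S(W) = 2/W
N(m) = 2/(-12 + m) (N(m) = 2/(m - 12) = 2/(-12 + m))
-7376 + N(E) = -7376 + 2/(-12 + 173) = -7376 + 2/161 = -1187534/161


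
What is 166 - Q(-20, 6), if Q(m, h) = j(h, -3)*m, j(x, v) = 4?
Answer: 246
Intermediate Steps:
Q(m, h) = 4*m
166 - Q(-20, 6) = 166 - 4*(-20) = 166 - 1*(-80) = 166 + 80 = 246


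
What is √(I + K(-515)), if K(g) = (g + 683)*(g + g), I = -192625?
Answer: I*√365665 ≈ 604.7*I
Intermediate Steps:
K(g) = 2*g*(683 + g) (K(g) = (683 + g)*(2*g) = 2*g*(683 + g))
√(I + K(-515)) = √(-192625 + 2*(-515)*(683 - 515)) = √(-192625 + 2*(-515)*168) = √(-192625 - 173040) = √(-365665) = I*√365665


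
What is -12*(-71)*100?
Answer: 85200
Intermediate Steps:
-12*(-71)*100 = -(-852)*100 = -1*(-85200) = 85200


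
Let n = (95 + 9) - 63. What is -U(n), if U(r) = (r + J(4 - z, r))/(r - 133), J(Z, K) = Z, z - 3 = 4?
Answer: 19/46 ≈ 0.41304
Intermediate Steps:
z = 7 (z = 3 + 4 = 7)
n = 41 (n = 104 - 63 = 41)
U(r) = (-3 + r)/(-133 + r) (U(r) = (r + (4 - 1*7))/(r - 133) = (r + (4 - 7))/(-133 + r) = (r - 3)/(-133 + r) = (-3 + r)/(-133 + r))
-U(n) = -(-3 + 41)/(-133 + 41) = -38/(-92) = -(-1)*38/92 = -1*(-19/46) = 19/46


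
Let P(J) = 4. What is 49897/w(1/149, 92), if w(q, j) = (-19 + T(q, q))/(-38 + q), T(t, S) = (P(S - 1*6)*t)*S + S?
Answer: 42087570633/421666 ≈ 99813.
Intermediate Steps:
T(t, S) = S + 4*S*t (T(t, S) = (4*t)*S + S = 4*S*t + S = S + 4*S*t)
w(q, j) = (-19 + q*(1 + 4*q))/(-38 + q)
49897/w(1/149, 92) = 49897/(((-19 + (1 + 4/149)/149)/(-38 + 1/149))) = 49897/(((-19 + (1 + 4*(1/149))/149)/(-38 + 1/149))) = 49897/(((-19 + (1 + 4/149)/149)/(-5661/149))) = 49897/((-149*(-19 + (1/149)*(153/149))/5661)) = 49897/((-149*(-19 + 153/22201)/5661)) = 49897/((-149/5661*(-421666/22201))) = 49897/(421666/843489) = 49897*(843489/421666) = 42087570633/421666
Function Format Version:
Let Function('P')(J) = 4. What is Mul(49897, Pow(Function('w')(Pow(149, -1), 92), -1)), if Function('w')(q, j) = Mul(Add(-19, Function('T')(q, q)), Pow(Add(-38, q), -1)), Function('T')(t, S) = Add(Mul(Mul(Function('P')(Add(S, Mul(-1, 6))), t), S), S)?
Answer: Rational(42087570633, 421666) ≈ 99813.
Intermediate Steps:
Function('T')(t, S) = Add(S, Mul(4, S, t)) (Function('T')(t, S) = Add(Mul(Mul(4, t), S), S) = Add(Mul(4, S, t), S) = Add(S, Mul(4, S, t)))
Function('w')(q, j) = Mul(Pow(Add(-38, q), -1), Add(-19, Mul(q, Add(1, Mul(4, q))))) (Function('w')(q, j) = Mul(Add(-19, Mul(q, Add(1, Mul(4, q)))), Pow(Add(-38, q), -1)) = Mul(Pow(Add(-38, q), -1), Add(-19, Mul(q, Add(1, Mul(4, q))))))
Mul(49897, Pow(Function('w')(Pow(149, -1), 92), -1)) = Mul(49897, Pow(Mul(Pow(Add(-38, Pow(149, -1)), -1), Add(-19, Mul(Pow(149, -1), Add(1, Mul(4, Pow(149, -1)))))), -1)) = Mul(49897, Pow(Mul(Pow(Add(-38, Rational(1, 149)), -1), Add(-19, Mul(Rational(1, 149), Add(1, Mul(4, Rational(1, 149)))))), -1)) = Mul(49897, Pow(Mul(Pow(Rational(-5661, 149), -1), Add(-19, Mul(Rational(1, 149), Add(1, Rational(4, 149))))), -1)) = Mul(49897, Pow(Mul(Rational(-149, 5661), Add(-19, Mul(Rational(1, 149), Rational(153, 149)))), -1)) = Mul(49897, Pow(Mul(Rational(-149, 5661), Add(-19, Rational(153, 22201))), -1)) = Mul(49897, Pow(Mul(Rational(-149, 5661), Rational(-421666, 22201)), -1)) = Mul(49897, Pow(Rational(421666, 843489), -1)) = Mul(49897, Rational(843489, 421666)) = Rational(42087570633, 421666)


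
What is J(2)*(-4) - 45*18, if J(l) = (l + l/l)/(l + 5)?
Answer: -5682/7 ≈ -811.71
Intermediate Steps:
J(l) = (1 + l)/(5 + l) (J(l) = (l + 1)/(5 + l) = (1 + l)/(5 + l))
J(2)*(-4) - 45*18 = ((1 + 2)/(5 + 2))*(-4) - 45*18 = (3/7)*(-4) - 810 = -12/7 - 810 = -5682/7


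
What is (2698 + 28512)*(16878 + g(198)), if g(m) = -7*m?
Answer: 483505320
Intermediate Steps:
(2698 + 28512)*(16878 + g(198)) = (2698 + 28512)*(16878 - 7*198) = 31210*(16878 - 1386) = 31210*15492 = 483505320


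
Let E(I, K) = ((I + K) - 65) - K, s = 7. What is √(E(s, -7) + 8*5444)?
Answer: √43494 ≈ 208.55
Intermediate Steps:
E(I, K) = -65 + I (E(I, K) = (-65 + I + K) - K = -65 + I)
√(E(s, -7) + 8*5444) = √((-65 + 7) + 8*5444) = √(-58 + 43552) = √43494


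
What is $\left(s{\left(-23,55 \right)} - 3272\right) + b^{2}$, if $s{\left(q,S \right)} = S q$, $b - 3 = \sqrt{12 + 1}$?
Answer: $-4515 + 6 \sqrt{13} \approx -4493.4$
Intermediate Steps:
$b = 3 + \sqrt{13}$ ($b = 3 + \sqrt{12 + 1} = 3 + \sqrt{13} \approx 6.6056$)
$\left(s{\left(-23,55 \right)} - 3272\right) + b^{2} = \left(55 \left(-23\right) - 3272\right) + \left(3 + \sqrt{13}\right)^{2} = \left(-1265 - 3272\right) + \left(3 + \sqrt{13}\right)^{2} = -4537 + \left(3 + \sqrt{13}\right)^{2}$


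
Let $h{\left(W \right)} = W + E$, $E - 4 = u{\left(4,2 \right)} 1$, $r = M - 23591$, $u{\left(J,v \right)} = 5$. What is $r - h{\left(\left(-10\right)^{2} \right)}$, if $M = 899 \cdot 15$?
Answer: $-10215$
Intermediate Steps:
$M = 13485$
$r = -10106$ ($r = 13485 - 23591 = -10106$)
$E = 9$ ($E = 4 + 5 \cdot 1 = 4 + 5 = 9$)
$h{\left(W \right)} = 9 + W$ ($h{\left(W \right)} = W + 9 = 9 + W$)
$r - h{\left(\left(-10\right)^{2} \right)} = -10106 - \left(9 + \left(-10\right)^{2}\right) = -10106 - \left(9 + 100\right) = -10106 - 109 = -10215$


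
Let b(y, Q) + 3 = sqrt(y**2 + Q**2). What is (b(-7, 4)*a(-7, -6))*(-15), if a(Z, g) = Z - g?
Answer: -45 + 15*sqrt(65) ≈ 75.934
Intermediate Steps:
b(y, Q) = -3 + sqrt(Q**2 + y**2) (b(y, Q) = -3 + sqrt(y**2 + Q**2) = -3 + sqrt(Q**2 + y**2))
(b(-7, 4)*a(-7, -6))*(-15) = ((-3 + sqrt(4**2 + (-7)**2))*(-7 - 1*(-6)))*(-15) = ((-3 + sqrt(16 + 49))*(-7 + 6))*(-15) = ((-3 + sqrt(65))*(-1))*(-15) = (3 - sqrt(65))*(-15) = -45 + 15*sqrt(65)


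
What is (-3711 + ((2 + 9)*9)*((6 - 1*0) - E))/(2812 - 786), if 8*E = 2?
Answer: -12567/8104 ≈ -1.5507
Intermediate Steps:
E = 1/4 (E = (1/8)*2 = 1/4 ≈ 0.25000)
(-3711 + ((2 + 9)*9)*((6 - 1*0) - E))/(2812 - 786) = (-3711 + ((2 + 9)*9)*((6 - 1*0) - 1*1/4))/(2812 - 786) = (-3711 + (11*9)*((6 + 0) - 1/4))/2026 = (-3711 + 99*(6 - 1/4))*(1/2026) = (-3711 + 99*(23/4))*(1/2026) = (-3711 + 2277/4)*(1/2026) = -12567/4*1/2026 = -12567/8104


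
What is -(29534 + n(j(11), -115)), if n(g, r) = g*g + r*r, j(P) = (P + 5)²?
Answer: -108295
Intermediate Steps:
j(P) = (5 + P)²
n(g, r) = g² + r²
-(29534 + n(j(11), -115)) = -(29534 + (((5 + 11)²)² + (-115)²)) = -(29534 + ((16²)² + 13225)) = -(29534 + (256² + 13225)) = -(29534 + (65536 + 13225)) = -(29534 + 78761) = -1*108295 = -108295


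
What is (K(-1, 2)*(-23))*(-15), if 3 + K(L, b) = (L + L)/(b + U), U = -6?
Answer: -1725/2 ≈ -862.50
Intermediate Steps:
K(L, b) = -3 + 2*L/(-6 + b) (K(L, b) = -3 + (L + L)/(b - 6) = -3 + (2*L)/(-6 + b) = -3 + 2*L/(-6 + b))
(K(-1, 2)*(-23))*(-15) = (((18 - 3*2 + 2*(-1))/(-6 + 2))*(-23))*(-15) = (((18 - 6 - 2)/(-4))*(-23))*(-15) = (-1/4*10*(-23))*(-15) = -5/2*(-23)*(-15) = (115/2)*(-15) = -1725/2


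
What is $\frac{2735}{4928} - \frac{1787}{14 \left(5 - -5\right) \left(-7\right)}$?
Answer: $\frac{410237}{172480} \approx 2.3785$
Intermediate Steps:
$\frac{2735}{4928} - \frac{1787}{14 \left(5 - -5\right) \left(-7\right)} = 2735 \cdot \frac{1}{4928} - \frac{1787}{14 \left(5 + 5\right) \left(-7\right)} = \frac{2735}{4928} - \frac{1787}{14 \cdot 10 \left(-7\right)} = \frac{2735}{4928} - \frac{1787}{140 \left(-7\right)} = \frac{2735}{4928} - \frac{1787}{-980} = \frac{2735}{4928} - - \frac{1787}{980} = \frac{2735}{4928} + \frac{1787}{980} = \frac{410237}{172480}$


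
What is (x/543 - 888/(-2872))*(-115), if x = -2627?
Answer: 101524300/194937 ≈ 520.81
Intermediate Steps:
(x/543 - 888/(-2872))*(-115) = (-2627/543 - 888/(-2872))*(-115) = (-2627*1/543 - 888*(-1/2872))*(-115) = (-2627/543 + 111/359)*(-115) = -882820/194937*(-115) = 101524300/194937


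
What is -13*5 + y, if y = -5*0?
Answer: -65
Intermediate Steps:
y = 0
-13*5 + y = -13*5 + 0 = -65 + 0 = -65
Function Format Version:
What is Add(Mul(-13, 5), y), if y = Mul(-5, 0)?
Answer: -65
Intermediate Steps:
y = 0
Add(Mul(-13, 5), y) = Add(Mul(-13, 5), 0) = Add(-65, 0) = -65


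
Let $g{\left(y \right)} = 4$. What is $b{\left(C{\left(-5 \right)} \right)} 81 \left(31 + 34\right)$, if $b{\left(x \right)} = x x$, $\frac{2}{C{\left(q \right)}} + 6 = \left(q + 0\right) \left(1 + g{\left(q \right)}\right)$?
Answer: $\frac{21060}{961} \approx 21.915$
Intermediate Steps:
$C{\left(q \right)} = \frac{2}{-6 + 5 q}$ ($C{\left(q \right)} = \frac{2}{-6 + \left(q + 0\right) \left(1 + 4\right)} = \frac{2}{-6 + q 5} = \frac{2}{-6 + 5 q}$)
$b{\left(x \right)} = x^{2}$
$b{\left(C{\left(-5 \right)} \right)} 81 \left(31 + 34\right) = \left(\frac{2}{-6 + 5 \left(-5\right)}\right)^{2} \cdot 81 \left(31 + 34\right) = \left(\frac{2}{-6 - 25}\right)^{2} \cdot 81 \cdot 65 = \left(\frac{2}{-31}\right)^{2} \cdot 81 \cdot 65 = \left(2 \left(- \frac{1}{31}\right)\right)^{2} \cdot 81 \cdot 65 = \left(- \frac{2}{31}\right)^{2} \cdot 81 \cdot 65 = \frac{4}{961} \cdot 81 \cdot 65 = \frac{324}{961} \cdot 65 = \frac{21060}{961}$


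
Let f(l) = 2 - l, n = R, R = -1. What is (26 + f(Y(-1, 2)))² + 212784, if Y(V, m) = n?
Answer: 213625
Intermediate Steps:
n = -1
Y(V, m) = -1
(26 + f(Y(-1, 2)))² + 212784 = (26 + (2 - 1*(-1)))² + 212784 = (26 + (2 + 1))² + 212784 = (26 + 3)² + 212784 = 29² + 212784 = 841 + 212784 = 213625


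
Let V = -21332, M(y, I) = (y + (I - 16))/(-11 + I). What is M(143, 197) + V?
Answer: -661238/31 ≈ -21330.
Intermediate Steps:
M(y, I) = (-16 + I + y)/(-11 + I) (M(y, I) = (y + (-16 + I))/(-11 + I) = (-16 + I + y)/(-11 + I))
M(143, 197) + V = (-16 + 197 + 143)/(-11 + 197) - 21332 = 324/186 - 21332 = (1/186)*324 - 21332 = 54/31 - 21332 = -661238/31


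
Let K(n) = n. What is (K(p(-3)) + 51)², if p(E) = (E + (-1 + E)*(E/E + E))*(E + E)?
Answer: 441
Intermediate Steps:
p(E) = 2*E*(E + (1 + E)*(-1 + E)) (p(E) = (E + (-1 + E)*(1 + E))*(2*E) = (E + (1 + E)*(-1 + E))*(2*E) = 2*E*(E + (1 + E)*(-1 + E)))
(K(p(-3)) + 51)² = (2*(-3)*(-1 - 3 + (-3)²) + 51)² = (2*(-3)*(-1 - 3 + 9) + 51)² = (2*(-3)*5 + 51)² = (-30 + 51)² = 21² = 441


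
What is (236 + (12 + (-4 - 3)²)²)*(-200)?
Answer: -791400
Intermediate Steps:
(236 + (12 + (-4 - 3)²)²)*(-200) = (236 + (12 + (-7)²)²)*(-200) = (236 + (12 + 49)²)*(-200) = (236 + 61²)*(-200) = (236 + 3721)*(-200) = 3957*(-200) = -791400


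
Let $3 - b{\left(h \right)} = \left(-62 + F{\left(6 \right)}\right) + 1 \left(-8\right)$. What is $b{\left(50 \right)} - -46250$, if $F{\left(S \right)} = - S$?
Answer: $46329$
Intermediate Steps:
$b{\left(h \right)} = 79$ ($b{\left(h \right)} = 3 - \left(\left(-62 - 6\right) + 1 \left(-8\right)\right) = 3 - \left(\left(-62 - 6\right) - 8\right) = 3 - \left(-68 - 8\right) = 3 - -76 = 3 + 76 = 79$)
$b{\left(50 \right)} - -46250 = 79 - -46250 = 79 + 46250 = 46329$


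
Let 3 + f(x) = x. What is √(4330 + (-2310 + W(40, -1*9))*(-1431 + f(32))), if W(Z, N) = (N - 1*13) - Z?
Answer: 3*√369986 ≈ 1824.8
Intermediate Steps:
f(x) = -3 + x
W(Z, N) = -13 + N - Z (W(Z, N) = (N - 13) - Z = (-13 + N) - Z = -13 + N - Z)
√(4330 + (-2310 + W(40, -1*9))*(-1431 + f(32))) = √(4330 + (-2310 + (-13 - 1*9 - 1*40))*(-1431 + (-3 + 32))) = √(4330 + (-2310 + (-13 - 9 - 40))*(-1431 + 29)) = √(4330 + (-2310 - 62)*(-1402)) = √(4330 - 2372*(-1402)) = √(4330 + 3325544) = √3329874 = 3*√369986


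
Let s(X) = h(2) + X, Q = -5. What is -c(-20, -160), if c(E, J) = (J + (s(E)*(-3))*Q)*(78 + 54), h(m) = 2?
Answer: 56760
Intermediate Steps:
s(X) = 2 + X
c(E, J) = 3960 + 132*J + 1980*E (c(E, J) = (J + ((2 + E)*(-3))*(-5))*(78 + 54) = (J + (-6 - 3*E)*(-5))*132 = (J + (30 + 15*E))*132 = (30 + J + 15*E)*132 = 3960 + 132*J + 1980*E)
-c(-20, -160) = -(3960 + 132*(-160) + 1980*(-20)) = -(3960 - 21120 - 39600) = -1*(-56760) = 56760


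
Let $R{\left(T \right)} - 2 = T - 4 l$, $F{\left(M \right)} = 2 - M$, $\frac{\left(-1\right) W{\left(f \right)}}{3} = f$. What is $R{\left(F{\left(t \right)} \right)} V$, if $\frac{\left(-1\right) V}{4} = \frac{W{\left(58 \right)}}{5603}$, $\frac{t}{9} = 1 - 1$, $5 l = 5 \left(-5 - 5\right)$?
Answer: $\frac{30624}{5603} \approx 5.4656$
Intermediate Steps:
$W{\left(f \right)} = - 3 f$
$l = -10$ ($l = \frac{5 \left(-5 - 5\right)}{5} = \frac{5 \left(-10\right)}{5} = \frac{1}{5} \left(-50\right) = -10$)
$t = 0$ ($t = 9 \left(1 - 1\right) = 9 \cdot 0 = 0$)
$V = \frac{696}{5603}$ ($V = - 4 \frac{\left(-3\right) 58}{5603} = - 4 \left(\left(-174\right) \frac{1}{5603}\right) = \left(-4\right) \left(- \frac{174}{5603}\right) = \frac{696}{5603} \approx 0.12422$)
$R{\left(T \right)} = 42 + T$ ($R{\left(T \right)} = 2 + \left(T - -40\right) = 2 + \left(T + 40\right) = 2 + \left(40 + T\right) = 42 + T$)
$R{\left(F{\left(t \right)} \right)} V = \left(42 + \left(2 - 0\right)\right) \frac{696}{5603} = \left(42 + \left(2 + 0\right)\right) \frac{696}{5603} = \left(42 + 2\right) \frac{696}{5603} = 44 \cdot \frac{696}{5603} = \frac{30624}{5603}$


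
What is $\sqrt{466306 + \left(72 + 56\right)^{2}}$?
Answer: $\sqrt{482690} \approx 694.76$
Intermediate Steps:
$\sqrt{466306 + \left(72 + 56\right)^{2}} = \sqrt{466306 + 128^{2}} = \sqrt{466306 + 16384} = \sqrt{482690}$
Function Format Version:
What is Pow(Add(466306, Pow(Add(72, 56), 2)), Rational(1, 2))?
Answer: Pow(482690, Rational(1, 2)) ≈ 694.76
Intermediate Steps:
Pow(Add(466306, Pow(Add(72, 56), 2)), Rational(1, 2)) = Pow(Add(466306, Pow(128, 2)), Rational(1, 2)) = Pow(Add(466306, 16384), Rational(1, 2)) = Pow(482690, Rational(1, 2))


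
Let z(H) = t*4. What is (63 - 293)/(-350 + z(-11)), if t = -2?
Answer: 115/179 ≈ 0.64246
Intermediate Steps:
z(H) = -8 (z(H) = -2*4 = -8)
(63 - 293)/(-350 + z(-11)) = (63 - 293)/(-350 - 8) = -230/(-358) = -230*(-1/358) = 115/179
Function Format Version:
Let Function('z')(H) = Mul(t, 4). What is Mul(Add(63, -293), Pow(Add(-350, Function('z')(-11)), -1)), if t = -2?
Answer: Rational(115, 179) ≈ 0.64246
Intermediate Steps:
Function('z')(H) = -8 (Function('z')(H) = Mul(-2, 4) = -8)
Mul(Add(63, -293), Pow(Add(-350, Function('z')(-11)), -1)) = Mul(Add(63, -293), Pow(Add(-350, -8), -1)) = Mul(-230, Pow(-358, -1)) = Mul(-230, Rational(-1, 358)) = Rational(115, 179)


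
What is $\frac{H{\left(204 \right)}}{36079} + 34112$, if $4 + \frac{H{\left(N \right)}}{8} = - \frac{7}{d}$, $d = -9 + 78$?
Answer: $\frac{84920150248}{2489451} \approx 34112.0$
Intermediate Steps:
$d = 69$
$H{\left(N \right)} = - \frac{2264}{69}$ ($H{\left(N \right)} = -32 + 8 \left(- \frac{7}{69}\right) = -32 - \frac{56}{69} = - \frac{2264}{69}$)
$\frac{H{\left(204 \right)}}{36079} + 34112 = - \frac{2264}{69 \cdot 36079} + 34112 = \left(- \frac{2264}{69}\right) \frac{1}{36079} + 34112 = - \frac{2264}{2489451} + 34112 = \frac{84920150248}{2489451}$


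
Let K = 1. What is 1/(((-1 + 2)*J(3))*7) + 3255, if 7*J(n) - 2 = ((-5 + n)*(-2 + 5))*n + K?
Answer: 48824/15 ≈ 3254.9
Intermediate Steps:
J(n) = 3/7 + n*(-15 + 3*n)/7 (J(n) = 2/7 + (((-5 + n)*(-2 + 5))*n + 1)/7 = 2/7 + (((-5 + n)*3)*n + 1)/7 = 2/7 + ((-15 + 3*n)*n + 1)/7 = 2/7 + (n*(-15 + 3*n) + 1)/7 = 2/7 + (1 + n*(-15 + 3*n))/7 = 2/7 + (1/7 + n*(-15 + 3*n)/7) = 3/7 + n*(-15 + 3*n)/7)
1/(((-1 + 2)*J(3))*7) + 3255 = 1/(((-1 + 2)*(3/7 - 15/7*3 + (3/7)*3**2))*7) + 3255 = 1/((1*(3/7 - 45/7 + (3/7)*9))*7) + 3255 = 1/((1*(3/7 - 45/7 + 27/7))*7) + 3255 = 1/((1*(-15/7))*7) + 3255 = 1/(-15/7*7) + 3255 = 1/(-15) + 3255 = -1/15 + 3255 = 48824/15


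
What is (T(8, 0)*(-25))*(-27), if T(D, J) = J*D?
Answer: 0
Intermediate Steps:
T(D, J) = D*J
(T(8, 0)*(-25))*(-27) = ((8*0)*(-25))*(-27) = (0*(-25))*(-27) = 0*(-27) = 0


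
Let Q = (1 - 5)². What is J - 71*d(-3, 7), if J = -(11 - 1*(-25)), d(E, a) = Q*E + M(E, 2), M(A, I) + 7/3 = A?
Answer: 11252/3 ≈ 3750.7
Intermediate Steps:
M(A, I) = -7/3 + A
Q = 16 (Q = (-4)² = 16)
d(E, a) = -7/3 + 17*E (d(E, a) = 16*E + (-7/3 + E) = -7/3 + 17*E)
J = -36 (J = -(11 + 25) = -1*36 = -36)
J - 71*d(-3, 7) = -36 - 71*(-7/3 + 17*(-3)) = -36 - 71*(-7/3 - 51) = -36 - 71*(-160/3) = -36 + 11360/3 = 11252/3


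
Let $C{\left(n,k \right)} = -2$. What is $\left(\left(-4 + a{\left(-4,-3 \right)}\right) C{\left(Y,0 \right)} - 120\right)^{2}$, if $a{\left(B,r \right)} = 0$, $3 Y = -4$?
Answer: $12544$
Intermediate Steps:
$Y = - \frac{4}{3}$ ($Y = \frac{1}{3} \left(-4\right) = - \frac{4}{3} \approx -1.3333$)
$\left(\left(-4 + a{\left(-4,-3 \right)}\right) C{\left(Y,0 \right)} - 120\right)^{2} = \left(\left(-4 + 0\right) \left(-2\right) - 120\right)^{2} = \left(\left(-4\right) \left(-2\right) - 120\right)^{2} = \left(8 - 120\right)^{2} = \left(-112\right)^{2} = 12544$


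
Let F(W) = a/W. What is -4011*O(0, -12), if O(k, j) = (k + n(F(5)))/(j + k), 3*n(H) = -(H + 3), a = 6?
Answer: -9359/20 ≈ -467.95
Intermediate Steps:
F(W) = 6/W
n(H) = -1 - H/3 (n(H) = (-(H + 3))/3 = (-(3 + H))/3 = (-3 - H)/3 = -1 - H/3)
O(k, j) = (-7/5 + k)/(j + k) (O(k, j) = (k + (-1 - 2/5))/(j + k) = (k - 7/5)/(j + k) = (-7/5 + k)/(j + k))
-4011*O(0, -12) = -4011*(-7/5 + 0)/(-12 + 0) = -4011*(-7)/((-12)*5) = -(-1337)*(-7)/(4*5) = -4011*7/60 = -9359/20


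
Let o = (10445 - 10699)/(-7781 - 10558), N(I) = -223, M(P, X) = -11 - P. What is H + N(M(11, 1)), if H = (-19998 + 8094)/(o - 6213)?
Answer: -25190302063/113939953 ≈ -221.08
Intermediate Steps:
o = 254/18339 (o = -254/(-18339) = -254*(-1/18339) = 254/18339 ≈ 0.013850)
H = 218307456/113939953 (H = (-19998 + 8094)/(254/18339 - 6213) = -11904/(-113939953/18339) = -11904*(-18339/113939953) = 218307456/113939953 ≈ 1.9160)
H + N(M(11, 1)) = 218307456/113939953 - 223 = -25190302063/113939953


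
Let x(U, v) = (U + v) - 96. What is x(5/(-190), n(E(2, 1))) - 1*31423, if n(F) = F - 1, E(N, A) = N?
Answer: -1197685/38 ≈ -31518.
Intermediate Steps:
n(F) = -1 + F
x(U, v) = -96 + U + v
x(5/(-190), n(E(2, 1))) - 1*31423 = (-96 + 5/(-190) + (-1 + 2)) - 1*31423 = (-96 + 5*(-1/190) + 1) - 31423 = (-96 - 1/38 + 1) - 31423 = -3611/38 - 31423 = -1197685/38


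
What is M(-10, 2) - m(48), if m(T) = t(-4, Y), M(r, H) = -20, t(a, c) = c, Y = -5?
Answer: -15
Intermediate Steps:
m(T) = -5
M(-10, 2) - m(48) = -20 - 1*(-5) = -20 + 5 = -15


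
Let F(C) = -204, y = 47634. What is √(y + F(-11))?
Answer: 3*√5270 ≈ 217.78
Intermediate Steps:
√(y + F(-11)) = √(47634 - 204) = √47430 = 3*√5270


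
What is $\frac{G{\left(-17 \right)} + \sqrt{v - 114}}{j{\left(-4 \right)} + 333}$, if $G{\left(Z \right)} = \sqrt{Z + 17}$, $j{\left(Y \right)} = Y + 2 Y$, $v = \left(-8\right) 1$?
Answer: $\frac{i \sqrt{122}}{321} \approx 0.034409 i$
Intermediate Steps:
$v = -8$
$j{\left(Y \right)} = 3 Y$
$G{\left(Z \right)} = \sqrt{17 + Z}$
$\frac{G{\left(-17 \right)} + \sqrt{v - 114}}{j{\left(-4 \right)} + 333} = \frac{\sqrt{17 - 17} + \sqrt{-8 - 114}}{3 \left(-4\right) + 333} = \frac{\sqrt{0} + \sqrt{-122}}{-12 + 333} = \frac{0 + i \sqrt{122}}{321} = i \sqrt{122} \cdot \frac{1}{321} = \frac{i \sqrt{122}}{321}$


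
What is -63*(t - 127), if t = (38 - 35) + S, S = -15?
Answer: 8757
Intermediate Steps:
t = -12 (t = (38 - 35) - 15 = 3 - 15 = -12)
-63*(t - 127) = -63*(-12 - 127) = -63*(-139) = 8757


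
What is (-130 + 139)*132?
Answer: 1188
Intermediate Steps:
(-130 + 139)*132 = 9*132 = 1188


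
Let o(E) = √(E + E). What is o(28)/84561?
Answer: 2*√14/84561 ≈ 8.8496e-5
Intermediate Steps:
o(E) = √2*√E (o(E) = √(2*E) = √2*√E)
o(28)/84561 = (√2*√28)/84561 = (√2*(2*√7))*(1/84561) = (2*√14)*(1/84561) = 2*√14/84561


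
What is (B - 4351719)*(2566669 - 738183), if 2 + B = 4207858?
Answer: -263051481418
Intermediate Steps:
B = 4207856 (B = -2 + 4207858 = 4207856)
(B - 4351719)*(2566669 - 738183) = (4207856 - 4351719)*(2566669 - 738183) = -143863*1828486 = -263051481418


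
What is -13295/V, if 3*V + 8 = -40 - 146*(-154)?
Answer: -39885/22436 ≈ -1.7777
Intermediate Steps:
V = 22436/3 (V = -8/3 + (-40 - 146*(-154))/3 = -8/3 + (-40 + 22484)/3 = -8/3 + (⅓)*22444 = -8/3 + 22444/3 = 22436/3 ≈ 7478.7)
-13295/V = -13295/22436/3 = -13295*3/22436 = -39885/22436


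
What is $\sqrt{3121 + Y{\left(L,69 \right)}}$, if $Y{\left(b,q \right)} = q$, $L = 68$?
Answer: $\sqrt{3190} \approx 56.48$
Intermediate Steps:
$\sqrt{3121 + Y{\left(L,69 \right)}} = \sqrt{3121 + 69} = \sqrt{3190}$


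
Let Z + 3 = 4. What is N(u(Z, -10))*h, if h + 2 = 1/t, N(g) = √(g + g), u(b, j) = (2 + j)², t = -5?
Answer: -88*√2/5 ≈ -24.890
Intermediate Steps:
Z = 1 (Z = -3 + 4 = 1)
N(g) = √2*√g (N(g) = √(2*g) = √2*√g)
h = -11/5 (h = -2 + 1/(-5) = -2 - ⅕ = -11/5 ≈ -2.2000)
N(u(Z, -10))*h = (√2*√((2 - 10)²))*(-11/5) = (√2*√((-8)²))*(-11/5) = (√2*√64)*(-11/5) = (√2*8)*(-11/5) = (8*√2)*(-11/5) = -88*√2/5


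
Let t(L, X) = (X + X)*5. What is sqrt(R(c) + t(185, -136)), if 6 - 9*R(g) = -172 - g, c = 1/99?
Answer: I*sqrt(13135507)/99 ≈ 36.609*I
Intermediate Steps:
t(L, X) = 10*X (t(L, X) = (2*X)*5 = 10*X)
c = 1/99 ≈ 0.010101
R(g) = 178/9 + g/9 (R(g) = 2/3 - (-172 - g)/9 = 2/3 + (172/9 + g/9) = 178/9 + g/9)
sqrt(R(c) + t(185, -136)) = sqrt((178/9 + (1/9)*(1/99)) + 10*(-136)) = sqrt((178/9 + 1/891) - 1360) = sqrt(17623/891 - 1360) = sqrt(-1194137/891) = I*sqrt(13135507)/99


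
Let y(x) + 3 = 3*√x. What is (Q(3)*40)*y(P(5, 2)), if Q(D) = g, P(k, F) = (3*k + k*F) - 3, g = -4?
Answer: 480 - 480*√22 ≈ -1771.4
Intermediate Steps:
P(k, F) = -3 + 3*k + F*k (P(k, F) = (3*k + F*k) - 3 = -3 + 3*k + F*k)
y(x) = -3 + 3*√x
Q(D) = -4
(Q(3)*40)*y(P(5, 2)) = (-4*40)*(-3 + 3*√(-3 + 3*5 + 2*5)) = -160*(-3 + 3*√(-3 + 15 + 10)) = -160*(-3 + 3*√22) = 480 - 480*√22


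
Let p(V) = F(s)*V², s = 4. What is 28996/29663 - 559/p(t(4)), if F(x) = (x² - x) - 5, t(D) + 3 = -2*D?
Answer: 7977995/25124561 ≈ 0.31754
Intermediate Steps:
t(D) = -3 - 2*D
F(x) = -5 + x² - x
p(V) = 7*V² (p(V) = (-5 + 4² - 1*4)*V² = (-5 + 16 - 4)*V² = 7*V²)
28996/29663 - 559/p(t(4)) = 28996/29663 - 559*1/(7*(-3 - 2*4)²) = 28996*(1/29663) - 559*1/(7*(-3 - 8)²) = 28996/29663 - 559/(7*(-11)²) = 28996/29663 - 559/(7*121) = 28996/29663 - 559/847 = 7977995/25124561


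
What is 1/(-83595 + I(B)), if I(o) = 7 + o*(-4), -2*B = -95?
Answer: -1/83778 ≈ -1.1936e-5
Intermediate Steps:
B = 95/2 (B = -1/2*(-95) = 95/2 ≈ 47.500)
I(o) = 7 - 4*o
1/(-83595 + I(B)) = 1/(-83595 + (7 - 4*95/2)) = 1/(-83595 + (7 - 190)) = 1/(-83595 - 183) = 1/(-83778) = -1/83778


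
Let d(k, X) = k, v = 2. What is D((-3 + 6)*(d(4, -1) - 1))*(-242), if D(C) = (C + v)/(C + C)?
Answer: -1331/9 ≈ -147.89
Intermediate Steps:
D(C) = (2 + C)/(2*C) (D(C) = (C + 2)/(C + C) = (2 + C)/((2*C)) = (2 + C)*(1/(2*C)) = (2 + C)/(2*C))
D((-3 + 6)*(d(4, -1) - 1))*(-242) = ((2 + (-3 + 6)*(4 - 1))/(2*(((-3 + 6)*(4 - 1)))))*(-242) = ((2 + 3*3)/(2*((3*3))))*(-242) = ((1/2)*(2 + 9)/9)*(-242) = ((1/2)*(1/9)*11)*(-242) = (11/18)*(-242) = -1331/9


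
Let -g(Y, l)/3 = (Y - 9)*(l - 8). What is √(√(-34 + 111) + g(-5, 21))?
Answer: √(546 + √77) ≈ 23.554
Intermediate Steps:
g(Y, l) = -3*(-9 + Y)*(-8 + l) (g(Y, l) = -3*(Y - 9)*(l - 8) = -3*(-9 + Y)*(-8 + l))
√(√(-34 + 111) + g(-5, 21)) = √(√(-34 + 111) + (-216 + 24*(-5) + 27*21 - 3*(-5)*21)) = √(√77 + (-216 - 120 + 567 + 315)) = √(√77 + 546) = √(546 + √77)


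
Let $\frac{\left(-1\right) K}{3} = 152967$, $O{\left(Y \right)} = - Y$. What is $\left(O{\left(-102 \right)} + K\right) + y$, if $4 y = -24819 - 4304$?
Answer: $- \frac{1864319}{4} \approx -4.6608 \cdot 10^{5}$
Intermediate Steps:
$y = - \frac{29123}{4}$ ($y = \frac{-24819 - 4304}{4} = \frac{1}{4} \left(-29123\right) = - \frac{29123}{4} \approx -7280.8$)
$K = -458901$ ($K = \left(-3\right) 152967 = -458901$)
$\left(O{\left(-102 \right)} + K\right) + y = \left(\left(-1\right) \left(-102\right) - 458901\right) - \frac{29123}{4} = \left(102 - 458901\right) - \frac{29123}{4} = -458799 - \frac{29123}{4} = - \frac{1864319}{4}$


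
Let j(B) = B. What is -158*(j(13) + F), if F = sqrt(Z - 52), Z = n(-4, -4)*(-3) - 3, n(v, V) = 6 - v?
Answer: -2054 - 158*I*sqrt(85) ≈ -2054.0 - 1456.7*I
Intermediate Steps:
Z = -33 (Z = (6 - 1*(-4))*(-3) - 3 = (6 + 4)*(-3) - 3 = 10*(-3) - 3 = -30 - 3 = -33)
F = I*sqrt(85) (F = sqrt(-33 - 52) = sqrt(-85) = I*sqrt(85) ≈ 9.2195*I)
-158*(j(13) + F) = -158*(13 + I*sqrt(85)) = -2054 - 158*I*sqrt(85)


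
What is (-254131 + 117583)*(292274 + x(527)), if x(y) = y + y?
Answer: -40053351744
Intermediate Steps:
x(y) = 2*y
(-254131 + 117583)*(292274 + x(527)) = (-254131 + 117583)*(292274 + 2*527) = -136548*(292274 + 1054) = -136548*293328 = -40053351744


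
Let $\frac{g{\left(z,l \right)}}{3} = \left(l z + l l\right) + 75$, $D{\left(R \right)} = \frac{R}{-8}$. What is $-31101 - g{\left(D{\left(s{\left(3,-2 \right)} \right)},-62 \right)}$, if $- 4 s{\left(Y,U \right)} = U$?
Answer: $- \frac{342957}{8} \approx -42870.0$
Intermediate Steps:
$s{\left(Y,U \right)} = - \frac{U}{4}$
$D{\left(R \right)} = - \frac{R}{8}$ ($D{\left(R \right)} = R \left(- \frac{1}{8}\right) = - \frac{R}{8}$)
$g{\left(z,l \right)} = 225 + 3 l^{2} + 3 l z$ ($g{\left(z,l \right)} = 3 \left(\left(l z + l l\right) + 75\right) = 3 \left(\left(l z + l^{2}\right) + 75\right) = 3 \left(\left(l^{2} + l z\right) + 75\right) = 3 \left(75 + l^{2} + l z\right) = 225 + 3 l^{2} + 3 l z$)
$-31101 - g{\left(D{\left(s{\left(3,-2 \right)} \right)},-62 \right)} = -31101 - \left(225 + 3 \left(-62\right)^{2} + 3 \left(-62\right) \left(- \frac{\left(- \frac{1}{4}\right) \left(-2\right)}{8}\right)\right) = -31101 - \left(225 + 3 \cdot 3844 + 3 \left(-62\right) \left(\left(- \frac{1}{8}\right) \frac{1}{2}\right)\right) = -31101 - \left(225 + 11532 + 3 \left(-62\right) \left(- \frac{1}{16}\right)\right) = -31101 - \left(225 + 11532 + \frac{93}{8}\right) = -31101 - \frac{94149}{8} = - \frac{342957}{8}$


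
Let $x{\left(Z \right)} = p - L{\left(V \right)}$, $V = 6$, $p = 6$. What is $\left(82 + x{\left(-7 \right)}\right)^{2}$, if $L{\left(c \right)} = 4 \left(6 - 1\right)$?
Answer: $4624$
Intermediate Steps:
$L{\left(c \right)} = 20$ ($L{\left(c \right)} = 4 \cdot 5 = 20$)
$x{\left(Z \right)} = -14$ ($x{\left(Z \right)} = 6 - 20 = -14$)
$\left(82 + x{\left(-7 \right)}\right)^{2} = \left(82 - 14\right)^{2} = 68^{2} = 4624$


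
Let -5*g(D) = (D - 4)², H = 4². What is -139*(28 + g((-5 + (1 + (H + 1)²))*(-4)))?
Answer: 181894844/5 ≈ 3.6379e+7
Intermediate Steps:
H = 16
g(D) = -(-4 + D)²/5 (g(D) = -(D - 4)²/5 = -(-4 + D)²/5)
-139*(28 + g((-5 + (1 + (H + 1)²))*(-4))) = -139*(28 - (-4 + (-5 + (1 + (16 + 1)²))*(-4))²/5) = -139*(28 - (-4 + (-5 + (1 + 17²))*(-4))²/5) = -139*(28 - (-4 + (-5 + (1 + 289))*(-4))²/5) = -139*(28 - (-4 + (-5 + 290)*(-4))²/5) = -139*(28 - (-4 + 285*(-4))²/5) = -139*(28 - (-4 - 1140)²/5) = -139*(28 - ⅕*(-1144)²) = -139*(28 - ⅕*1308736) = -139*(28 - 1308736/5) = -139*(-1308596/5) = 181894844/5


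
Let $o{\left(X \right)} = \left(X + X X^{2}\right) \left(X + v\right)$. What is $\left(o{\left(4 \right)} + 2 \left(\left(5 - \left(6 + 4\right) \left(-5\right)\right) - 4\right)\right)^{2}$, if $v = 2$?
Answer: $260100$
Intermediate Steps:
$o{\left(X \right)} = \left(2 + X\right) \left(X + X^{3}\right)$ ($o{\left(X \right)} = \left(X + X X^{2}\right) \left(X + 2\right) = \left(X + X^{3}\right) \left(2 + X\right) = \left(2 + X\right) \left(X + X^{3}\right)$)
$\left(o{\left(4 \right)} + 2 \left(\left(5 - \left(6 + 4\right) \left(-5\right)\right) - 4\right)\right)^{2} = \left(4 \left(2 + 4 + 4^{3} + 2 \cdot 4^{2}\right) + 2 \left(\left(5 - \left(6 + 4\right) \left(-5\right)\right) - 4\right)\right)^{2} = \left(4 \left(2 + 4 + 64 + 2 \cdot 16\right) + 2 \left(\left(5 - 10 \left(-5\right)\right) - 4\right)\right)^{2} = \left(4 \left(2 + 4 + 64 + 32\right) + 2 \left(\left(5 - -50\right) - 4\right)\right)^{2} = \left(4 \cdot 102 + 2 \left(\left(5 + 50\right) - 4\right)\right)^{2} = \left(408 + 2 \left(55 - 4\right)\right)^{2} = \left(408 + 2 \cdot 51\right)^{2} = \left(408 + 102\right)^{2} = 510^{2} = 260100$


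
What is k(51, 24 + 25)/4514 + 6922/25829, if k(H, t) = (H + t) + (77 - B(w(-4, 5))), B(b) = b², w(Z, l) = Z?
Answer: 35404377/116592106 ≈ 0.30366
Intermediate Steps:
k(H, t) = 61 + H + t (k(H, t) = (H + t) + (77 - 1*(-4)²) = (H + t) + (77 - 1*16) = (H + t) + (77 - 16) = (H + t) + 61 = 61 + H + t)
k(51, 24 + 25)/4514 + 6922/25829 = (61 + 51 + (24 + 25))/4514 + 6922/25829 = (61 + 51 + 49)*(1/4514) + 6922*(1/25829) = 161*(1/4514) + 6922/25829 = 161/4514 + 6922/25829 = 35404377/116592106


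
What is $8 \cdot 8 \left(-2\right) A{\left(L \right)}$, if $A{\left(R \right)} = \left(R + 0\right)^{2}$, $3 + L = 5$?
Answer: $-512$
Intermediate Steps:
$L = 2$ ($L = -3 + 5 = 2$)
$A{\left(R \right)} = R^{2}$
$8 \cdot 8 \left(-2\right) A{\left(L \right)} = 8 \cdot 8 \left(-2\right) 2^{2} = 64 \left(-2\right) 4 = \left(-128\right) 4 = -512$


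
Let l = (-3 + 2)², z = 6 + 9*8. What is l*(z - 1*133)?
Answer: -55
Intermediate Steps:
z = 78 (z = 6 + 72 = 78)
l = 1 (l = (-1)² = 1)
l*(z - 1*133) = 1*(78 - 1*133) = 1*(78 - 133) = 1*(-55) = -55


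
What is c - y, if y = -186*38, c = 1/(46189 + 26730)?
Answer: 515391493/72919 ≈ 7068.0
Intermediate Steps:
c = 1/72919 ≈ 1.3714e-5
y = -7068
c - y = 1/72919 - 1*(-7068) = 1/72919 + 7068 = 515391493/72919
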